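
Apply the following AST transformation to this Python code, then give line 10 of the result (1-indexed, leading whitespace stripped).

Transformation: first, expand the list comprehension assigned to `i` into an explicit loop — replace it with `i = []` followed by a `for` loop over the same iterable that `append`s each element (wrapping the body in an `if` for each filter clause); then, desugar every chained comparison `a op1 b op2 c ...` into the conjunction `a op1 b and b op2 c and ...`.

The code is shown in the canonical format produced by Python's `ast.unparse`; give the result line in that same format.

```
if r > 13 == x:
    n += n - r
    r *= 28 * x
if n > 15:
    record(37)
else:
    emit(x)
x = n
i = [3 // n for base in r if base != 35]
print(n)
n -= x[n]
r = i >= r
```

for base in r:

Transformed code:
if r > 13 and 13 == x:
    n += n - r
    r *= 28 * x
if n > 15:
    record(37)
else:
    emit(x)
x = n
i = []
for base in r:
    if base != 35:
        i.append(3 // n)
print(n)
n -= x[n]
r = i >= r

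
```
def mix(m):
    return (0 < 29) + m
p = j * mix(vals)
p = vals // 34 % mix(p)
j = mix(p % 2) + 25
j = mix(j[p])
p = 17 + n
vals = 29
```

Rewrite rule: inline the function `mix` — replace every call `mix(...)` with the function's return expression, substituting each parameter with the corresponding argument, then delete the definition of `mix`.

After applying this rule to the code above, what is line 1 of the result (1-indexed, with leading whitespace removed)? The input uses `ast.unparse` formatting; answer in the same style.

p = j * ((0 < 29) + vals)

Transformed code:
p = j * ((0 < 29) + vals)
p = vals // 34 % ((0 < 29) + p)
j = (0 < 29) + p % 2 + 25
j = (0 < 29) + j[p]
p = 17 + n
vals = 29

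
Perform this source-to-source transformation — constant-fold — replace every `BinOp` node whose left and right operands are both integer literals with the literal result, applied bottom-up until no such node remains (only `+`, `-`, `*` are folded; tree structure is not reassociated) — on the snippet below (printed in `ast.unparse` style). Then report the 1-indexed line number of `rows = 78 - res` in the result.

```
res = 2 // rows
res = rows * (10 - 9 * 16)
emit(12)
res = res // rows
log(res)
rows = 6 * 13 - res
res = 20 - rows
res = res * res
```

6

Transformed code:
res = 2 // rows
res = rows * -134
emit(12)
res = res // rows
log(res)
rows = 78 - res
res = 20 - rows
res = res * res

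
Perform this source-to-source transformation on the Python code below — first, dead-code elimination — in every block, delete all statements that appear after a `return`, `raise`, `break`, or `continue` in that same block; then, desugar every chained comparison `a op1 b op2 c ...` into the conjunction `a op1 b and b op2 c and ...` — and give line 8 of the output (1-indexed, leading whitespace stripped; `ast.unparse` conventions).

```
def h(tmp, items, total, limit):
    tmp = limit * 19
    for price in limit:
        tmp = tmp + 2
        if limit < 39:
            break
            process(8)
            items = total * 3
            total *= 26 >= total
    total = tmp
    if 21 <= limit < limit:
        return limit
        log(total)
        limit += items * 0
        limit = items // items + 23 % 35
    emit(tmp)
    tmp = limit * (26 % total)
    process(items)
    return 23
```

if 21 <= limit and limit < limit:

Transformed code:
def h(tmp, items, total, limit):
    tmp = limit * 19
    for price in limit:
        tmp = tmp + 2
        if limit < 39:
            break
    total = tmp
    if 21 <= limit and limit < limit:
        return limit
    emit(tmp)
    tmp = limit * (26 % total)
    process(items)
    return 23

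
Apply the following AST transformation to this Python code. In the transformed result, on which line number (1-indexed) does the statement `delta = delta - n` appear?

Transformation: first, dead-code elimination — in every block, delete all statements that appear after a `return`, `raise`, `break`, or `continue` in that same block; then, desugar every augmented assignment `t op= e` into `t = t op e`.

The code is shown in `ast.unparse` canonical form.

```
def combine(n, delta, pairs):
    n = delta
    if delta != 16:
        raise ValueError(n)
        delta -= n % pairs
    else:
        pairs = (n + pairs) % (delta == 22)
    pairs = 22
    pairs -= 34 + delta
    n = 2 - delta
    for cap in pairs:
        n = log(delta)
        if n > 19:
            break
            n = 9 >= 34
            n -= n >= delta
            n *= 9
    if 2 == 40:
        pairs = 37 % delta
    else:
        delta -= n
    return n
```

17

Transformed code:
def combine(n, delta, pairs):
    n = delta
    if delta != 16:
        raise ValueError(n)
    else:
        pairs = (n + pairs) % (delta == 22)
    pairs = 22
    pairs = pairs - (34 + delta)
    n = 2 - delta
    for cap in pairs:
        n = log(delta)
        if n > 19:
            break
    if 2 == 40:
        pairs = 37 % delta
    else:
        delta = delta - n
    return n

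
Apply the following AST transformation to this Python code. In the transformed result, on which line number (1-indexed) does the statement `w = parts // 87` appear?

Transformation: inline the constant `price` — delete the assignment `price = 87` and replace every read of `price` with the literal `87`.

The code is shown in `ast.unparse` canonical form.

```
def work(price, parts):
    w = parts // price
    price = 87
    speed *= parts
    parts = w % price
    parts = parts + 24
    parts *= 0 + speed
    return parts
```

Transformed code:
def work(price, parts):
    w = parts // 87
    speed *= parts
    parts = w % 87
    parts = parts + 24
    parts *= 0 + speed
    return parts

2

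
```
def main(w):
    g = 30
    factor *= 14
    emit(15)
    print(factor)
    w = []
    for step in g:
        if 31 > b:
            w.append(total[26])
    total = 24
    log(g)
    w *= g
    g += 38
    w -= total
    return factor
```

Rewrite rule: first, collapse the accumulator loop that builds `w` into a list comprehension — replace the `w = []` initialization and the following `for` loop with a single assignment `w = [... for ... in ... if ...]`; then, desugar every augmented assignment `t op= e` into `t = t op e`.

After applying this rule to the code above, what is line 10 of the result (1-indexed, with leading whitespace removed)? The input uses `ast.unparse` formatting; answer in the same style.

g = g + 38

Transformed code:
def main(w):
    g = 30
    factor = factor * 14
    emit(15)
    print(factor)
    w = [total[26] for step in g if 31 > b]
    total = 24
    log(g)
    w = w * g
    g = g + 38
    w = w - total
    return factor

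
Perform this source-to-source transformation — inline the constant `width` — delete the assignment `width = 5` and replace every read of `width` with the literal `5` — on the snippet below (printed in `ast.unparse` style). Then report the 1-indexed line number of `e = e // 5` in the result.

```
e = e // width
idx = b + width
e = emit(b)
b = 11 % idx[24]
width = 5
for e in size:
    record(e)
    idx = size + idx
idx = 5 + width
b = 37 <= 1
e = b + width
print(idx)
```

Transformed code:
e = e // 5
idx = b + 5
e = emit(b)
b = 11 % idx[24]
for e in size:
    record(e)
    idx = size + idx
idx = 5 + 5
b = 37 <= 1
e = b + 5
print(idx)

1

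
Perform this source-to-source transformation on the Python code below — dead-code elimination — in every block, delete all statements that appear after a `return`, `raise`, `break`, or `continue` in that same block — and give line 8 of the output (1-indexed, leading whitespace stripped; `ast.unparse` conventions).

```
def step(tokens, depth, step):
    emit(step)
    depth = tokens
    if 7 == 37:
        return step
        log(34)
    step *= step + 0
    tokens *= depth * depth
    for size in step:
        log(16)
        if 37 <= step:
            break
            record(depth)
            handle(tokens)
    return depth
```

for size in step:

Transformed code:
def step(tokens, depth, step):
    emit(step)
    depth = tokens
    if 7 == 37:
        return step
    step *= step + 0
    tokens *= depth * depth
    for size in step:
        log(16)
        if 37 <= step:
            break
    return depth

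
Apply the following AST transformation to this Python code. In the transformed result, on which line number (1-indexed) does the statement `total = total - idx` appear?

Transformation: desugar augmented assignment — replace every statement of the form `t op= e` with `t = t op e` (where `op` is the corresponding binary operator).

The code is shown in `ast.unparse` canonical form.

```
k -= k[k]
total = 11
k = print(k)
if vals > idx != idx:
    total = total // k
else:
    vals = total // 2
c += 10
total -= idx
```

9

Transformed code:
k = k - k[k]
total = 11
k = print(k)
if vals > idx != idx:
    total = total // k
else:
    vals = total // 2
c = c + 10
total = total - idx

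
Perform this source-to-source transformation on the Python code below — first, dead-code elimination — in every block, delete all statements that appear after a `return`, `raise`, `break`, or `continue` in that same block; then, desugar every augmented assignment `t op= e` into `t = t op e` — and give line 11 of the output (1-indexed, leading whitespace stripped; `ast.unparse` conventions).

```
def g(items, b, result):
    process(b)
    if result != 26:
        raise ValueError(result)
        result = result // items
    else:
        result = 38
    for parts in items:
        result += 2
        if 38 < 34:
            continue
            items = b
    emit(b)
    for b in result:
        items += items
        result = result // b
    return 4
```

emit(b)

Transformed code:
def g(items, b, result):
    process(b)
    if result != 26:
        raise ValueError(result)
    else:
        result = 38
    for parts in items:
        result = result + 2
        if 38 < 34:
            continue
    emit(b)
    for b in result:
        items = items + items
        result = result // b
    return 4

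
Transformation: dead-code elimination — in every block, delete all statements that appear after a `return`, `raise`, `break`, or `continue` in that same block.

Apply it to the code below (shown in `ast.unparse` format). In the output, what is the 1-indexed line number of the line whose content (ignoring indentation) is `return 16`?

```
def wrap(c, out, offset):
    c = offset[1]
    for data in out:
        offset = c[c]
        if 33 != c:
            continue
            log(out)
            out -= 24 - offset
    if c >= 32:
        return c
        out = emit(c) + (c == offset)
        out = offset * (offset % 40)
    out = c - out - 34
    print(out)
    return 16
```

Transformed code:
def wrap(c, out, offset):
    c = offset[1]
    for data in out:
        offset = c[c]
        if 33 != c:
            continue
    if c >= 32:
        return c
    out = c - out - 34
    print(out)
    return 16

11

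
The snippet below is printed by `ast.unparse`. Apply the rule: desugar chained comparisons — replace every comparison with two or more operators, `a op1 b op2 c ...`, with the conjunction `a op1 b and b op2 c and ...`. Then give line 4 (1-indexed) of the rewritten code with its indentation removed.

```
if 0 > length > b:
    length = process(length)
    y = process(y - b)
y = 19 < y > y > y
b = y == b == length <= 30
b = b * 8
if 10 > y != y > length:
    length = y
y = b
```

Transformed code:
if 0 > length and length > b:
    length = process(length)
    y = process(y - b)
y = 19 < y and y > y and (y > y)
b = y == b and b == length and (length <= 30)
b = b * 8
if 10 > y and y != y and (y > length):
    length = y
y = b

y = 19 < y and y > y and (y > y)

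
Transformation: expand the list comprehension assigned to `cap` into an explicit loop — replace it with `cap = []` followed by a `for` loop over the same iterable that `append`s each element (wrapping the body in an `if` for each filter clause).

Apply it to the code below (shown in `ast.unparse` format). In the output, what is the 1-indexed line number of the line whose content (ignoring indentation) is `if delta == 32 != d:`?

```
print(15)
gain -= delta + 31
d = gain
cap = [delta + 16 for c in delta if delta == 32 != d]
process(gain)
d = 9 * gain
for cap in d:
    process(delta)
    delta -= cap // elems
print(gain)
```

Transformed code:
print(15)
gain -= delta + 31
d = gain
cap = []
for c in delta:
    if delta == 32 != d:
        cap.append(delta + 16)
process(gain)
d = 9 * gain
for cap in d:
    process(delta)
    delta -= cap // elems
print(gain)

6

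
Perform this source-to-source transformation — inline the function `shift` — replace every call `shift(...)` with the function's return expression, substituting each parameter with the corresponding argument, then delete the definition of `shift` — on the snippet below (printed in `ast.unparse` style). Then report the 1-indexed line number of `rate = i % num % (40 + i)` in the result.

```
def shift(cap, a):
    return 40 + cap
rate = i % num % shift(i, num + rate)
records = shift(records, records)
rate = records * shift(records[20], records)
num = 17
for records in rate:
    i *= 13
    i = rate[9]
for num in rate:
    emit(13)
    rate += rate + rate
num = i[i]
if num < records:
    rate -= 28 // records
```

1

Transformed code:
rate = i % num % (40 + i)
records = 40 + records
rate = records * (40 + records[20])
num = 17
for records in rate:
    i *= 13
    i = rate[9]
for num in rate:
    emit(13)
    rate += rate + rate
num = i[i]
if num < records:
    rate -= 28 // records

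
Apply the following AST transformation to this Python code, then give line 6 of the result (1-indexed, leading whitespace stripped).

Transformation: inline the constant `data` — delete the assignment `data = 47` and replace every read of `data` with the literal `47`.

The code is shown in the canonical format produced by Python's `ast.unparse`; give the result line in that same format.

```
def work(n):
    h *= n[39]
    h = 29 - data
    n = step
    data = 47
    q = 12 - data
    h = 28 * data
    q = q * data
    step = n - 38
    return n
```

Transformed code:
def work(n):
    h *= n[39]
    h = 29 - 47
    n = step
    q = 12 - 47
    h = 28 * 47
    q = q * 47
    step = n - 38
    return n

h = 28 * 47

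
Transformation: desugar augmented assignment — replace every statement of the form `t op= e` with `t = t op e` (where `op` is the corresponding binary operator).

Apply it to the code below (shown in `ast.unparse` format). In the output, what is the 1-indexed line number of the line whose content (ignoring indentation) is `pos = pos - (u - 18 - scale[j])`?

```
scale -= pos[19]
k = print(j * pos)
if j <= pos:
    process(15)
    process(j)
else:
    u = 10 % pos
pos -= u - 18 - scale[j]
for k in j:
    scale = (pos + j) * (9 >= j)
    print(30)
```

8

Transformed code:
scale = scale - pos[19]
k = print(j * pos)
if j <= pos:
    process(15)
    process(j)
else:
    u = 10 % pos
pos = pos - (u - 18 - scale[j])
for k in j:
    scale = (pos + j) * (9 >= j)
    print(30)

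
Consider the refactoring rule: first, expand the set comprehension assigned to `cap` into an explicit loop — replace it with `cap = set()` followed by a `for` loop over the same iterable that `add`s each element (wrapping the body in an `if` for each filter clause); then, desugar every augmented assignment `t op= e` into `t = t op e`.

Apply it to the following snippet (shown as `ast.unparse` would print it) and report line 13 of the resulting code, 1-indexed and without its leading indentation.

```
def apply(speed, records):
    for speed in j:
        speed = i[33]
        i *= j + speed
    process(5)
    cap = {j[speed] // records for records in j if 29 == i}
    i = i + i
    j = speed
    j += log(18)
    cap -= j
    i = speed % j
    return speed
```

cap = cap - j

Transformed code:
def apply(speed, records):
    for speed in j:
        speed = i[33]
        i = i * (j + speed)
    process(5)
    cap = set()
    for records in j:
        if 29 == i:
            cap.add(j[speed] // records)
    i = i + i
    j = speed
    j = j + log(18)
    cap = cap - j
    i = speed % j
    return speed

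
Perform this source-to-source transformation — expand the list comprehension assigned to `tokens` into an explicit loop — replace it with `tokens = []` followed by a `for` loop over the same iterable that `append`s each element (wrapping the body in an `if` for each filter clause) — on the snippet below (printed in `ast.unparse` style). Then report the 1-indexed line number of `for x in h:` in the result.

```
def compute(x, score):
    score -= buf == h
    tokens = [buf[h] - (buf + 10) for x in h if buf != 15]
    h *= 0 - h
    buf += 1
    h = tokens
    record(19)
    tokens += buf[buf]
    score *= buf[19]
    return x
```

4

Transformed code:
def compute(x, score):
    score -= buf == h
    tokens = []
    for x in h:
        if buf != 15:
            tokens.append(buf[h] - (buf + 10))
    h *= 0 - h
    buf += 1
    h = tokens
    record(19)
    tokens += buf[buf]
    score *= buf[19]
    return x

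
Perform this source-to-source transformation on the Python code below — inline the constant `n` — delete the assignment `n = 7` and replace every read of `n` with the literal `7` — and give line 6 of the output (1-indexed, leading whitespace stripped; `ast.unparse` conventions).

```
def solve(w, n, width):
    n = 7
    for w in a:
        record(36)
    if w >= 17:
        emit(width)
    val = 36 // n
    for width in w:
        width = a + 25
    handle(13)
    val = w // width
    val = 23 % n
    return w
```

val = 36 // 7

Transformed code:
def solve(w, n, width):
    for w in a:
        record(36)
    if w >= 17:
        emit(width)
    val = 36 // 7
    for width in w:
        width = a + 25
    handle(13)
    val = w // width
    val = 23 % 7
    return w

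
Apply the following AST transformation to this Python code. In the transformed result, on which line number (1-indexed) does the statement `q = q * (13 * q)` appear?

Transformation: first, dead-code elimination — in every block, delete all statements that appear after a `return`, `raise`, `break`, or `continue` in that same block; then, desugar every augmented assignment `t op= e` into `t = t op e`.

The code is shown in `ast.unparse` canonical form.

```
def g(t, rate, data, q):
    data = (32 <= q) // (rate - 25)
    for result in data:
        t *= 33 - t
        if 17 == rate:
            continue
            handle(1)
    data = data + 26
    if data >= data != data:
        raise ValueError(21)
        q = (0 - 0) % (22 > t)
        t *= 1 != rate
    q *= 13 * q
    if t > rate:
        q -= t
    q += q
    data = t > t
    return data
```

10

Transformed code:
def g(t, rate, data, q):
    data = (32 <= q) // (rate - 25)
    for result in data:
        t = t * (33 - t)
        if 17 == rate:
            continue
    data = data + 26
    if data >= data != data:
        raise ValueError(21)
    q = q * (13 * q)
    if t > rate:
        q = q - t
    q = q + q
    data = t > t
    return data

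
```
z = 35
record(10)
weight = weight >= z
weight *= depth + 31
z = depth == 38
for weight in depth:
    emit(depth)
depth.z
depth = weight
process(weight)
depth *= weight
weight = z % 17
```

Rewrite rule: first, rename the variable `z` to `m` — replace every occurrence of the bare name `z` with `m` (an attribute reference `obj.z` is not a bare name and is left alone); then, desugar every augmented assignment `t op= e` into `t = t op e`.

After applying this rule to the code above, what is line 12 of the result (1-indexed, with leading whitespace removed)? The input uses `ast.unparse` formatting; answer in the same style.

Transformed code:
m = 35
record(10)
weight = weight >= m
weight = weight * (depth + 31)
m = depth == 38
for weight in depth:
    emit(depth)
depth.z
depth = weight
process(weight)
depth = depth * weight
weight = m % 17

weight = m % 17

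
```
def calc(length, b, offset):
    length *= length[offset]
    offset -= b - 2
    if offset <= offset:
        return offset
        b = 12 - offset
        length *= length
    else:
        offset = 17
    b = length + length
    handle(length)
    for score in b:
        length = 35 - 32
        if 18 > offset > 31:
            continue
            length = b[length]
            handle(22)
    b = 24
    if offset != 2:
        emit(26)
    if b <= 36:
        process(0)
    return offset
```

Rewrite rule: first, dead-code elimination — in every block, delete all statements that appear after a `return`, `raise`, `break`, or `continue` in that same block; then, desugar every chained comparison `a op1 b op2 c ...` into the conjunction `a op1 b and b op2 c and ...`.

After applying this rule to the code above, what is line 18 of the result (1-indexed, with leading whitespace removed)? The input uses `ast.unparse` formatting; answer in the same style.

Transformed code:
def calc(length, b, offset):
    length *= length[offset]
    offset -= b - 2
    if offset <= offset:
        return offset
    else:
        offset = 17
    b = length + length
    handle(length)
    for score in b:
        length = 35 - 32
        if 18 > offset and offset > 31:
            continue
    b = 24
    if offset != 2:
        emit(26)
    if b <= 36:
        process(0)
    return offset

process(0)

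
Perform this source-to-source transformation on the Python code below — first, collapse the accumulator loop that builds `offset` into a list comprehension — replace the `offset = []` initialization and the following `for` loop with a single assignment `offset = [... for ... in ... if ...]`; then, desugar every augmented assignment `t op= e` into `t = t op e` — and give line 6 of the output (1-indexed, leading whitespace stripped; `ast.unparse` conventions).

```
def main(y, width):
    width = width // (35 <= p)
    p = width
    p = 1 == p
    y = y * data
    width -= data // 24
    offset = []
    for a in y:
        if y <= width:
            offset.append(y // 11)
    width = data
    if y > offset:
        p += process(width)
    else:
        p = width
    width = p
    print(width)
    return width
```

Transformed code:
def main(y, width):
    width = width // (35 <= p)
    p = width
    p = 1 == p
    y = y * data
    width = width - data // 24
    offset = [y // 11 for a in y if y <= width]
    width = data
    if y > offset:
        p = p + process(width)
    else:
        p = width
    width = p
    print(width)
    return width

width = width - data // 24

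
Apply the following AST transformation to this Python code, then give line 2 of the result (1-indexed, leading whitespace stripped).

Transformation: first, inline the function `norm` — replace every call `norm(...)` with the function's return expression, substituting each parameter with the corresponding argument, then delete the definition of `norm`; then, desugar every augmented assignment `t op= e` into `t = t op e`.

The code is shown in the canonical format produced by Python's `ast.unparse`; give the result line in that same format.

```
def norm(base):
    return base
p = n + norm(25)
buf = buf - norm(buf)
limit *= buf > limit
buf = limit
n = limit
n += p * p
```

buf = buf - buf

Transformed code:
p = n + 25
buf = buf - buf
limit = limit * (buf > limit)
buf = limit
n = limit
n = n + p * p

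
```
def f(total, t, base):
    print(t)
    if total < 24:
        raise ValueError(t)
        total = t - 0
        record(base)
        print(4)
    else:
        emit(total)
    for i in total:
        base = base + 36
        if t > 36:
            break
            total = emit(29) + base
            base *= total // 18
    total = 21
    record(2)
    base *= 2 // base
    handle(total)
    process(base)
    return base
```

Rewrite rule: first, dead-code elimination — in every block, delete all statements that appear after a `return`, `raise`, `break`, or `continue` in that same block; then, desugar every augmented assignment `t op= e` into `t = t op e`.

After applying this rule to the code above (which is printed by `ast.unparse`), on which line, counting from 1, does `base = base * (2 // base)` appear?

Transformed code:
def f(total, t, base):
    print(t)
    if total < 24:
        raise ValueError(t)
    else:
        emit(total)
    for i in total:
        base = base + 36
        if t > 36:
            break
    total = 21
    record(2)
    base = base * (2 // base)
    handle(total)
    process(base)
    return base

13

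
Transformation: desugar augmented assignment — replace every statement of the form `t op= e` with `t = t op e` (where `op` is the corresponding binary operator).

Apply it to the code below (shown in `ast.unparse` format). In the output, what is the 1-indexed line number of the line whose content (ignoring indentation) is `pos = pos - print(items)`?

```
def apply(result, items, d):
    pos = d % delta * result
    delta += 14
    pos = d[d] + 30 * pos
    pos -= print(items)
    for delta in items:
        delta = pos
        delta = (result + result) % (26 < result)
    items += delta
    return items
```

Transformed code:
def apply(result, items, d):
    pos = d % delta * result
    delta = delta + 14
    pos = d[d] + 30 * pos
    pos = pos - print(items)
    for delta in items:
        delta = pos
        delta = (result + result) % (26 < result)
    items = items + delta
    return items

5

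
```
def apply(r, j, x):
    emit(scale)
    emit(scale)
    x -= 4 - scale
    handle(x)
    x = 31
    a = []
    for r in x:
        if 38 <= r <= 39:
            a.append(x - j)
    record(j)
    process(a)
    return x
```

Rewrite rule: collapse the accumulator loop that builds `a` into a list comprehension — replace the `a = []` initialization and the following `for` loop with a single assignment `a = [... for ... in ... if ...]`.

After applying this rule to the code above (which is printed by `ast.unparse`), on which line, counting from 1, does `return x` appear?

10

Transformed code:
def apply(r, j, x):
    emit(scale)
    emit(scale)
    x -= 4 - scale
    handle(x)
    x = 31
    a = [x - j for r in x if 38 <= r <= 39]
    record(j)
    process(a)
    return x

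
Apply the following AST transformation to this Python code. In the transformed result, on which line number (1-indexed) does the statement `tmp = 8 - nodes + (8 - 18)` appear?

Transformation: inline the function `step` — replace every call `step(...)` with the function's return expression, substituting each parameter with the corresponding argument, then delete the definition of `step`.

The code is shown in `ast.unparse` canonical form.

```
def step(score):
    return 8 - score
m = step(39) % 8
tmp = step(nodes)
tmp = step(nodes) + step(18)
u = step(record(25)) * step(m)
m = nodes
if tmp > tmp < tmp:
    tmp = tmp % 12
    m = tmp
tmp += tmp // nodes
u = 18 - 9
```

Transformed code:
m = (8 - 39) % 8
tmp = 8 - nodes
tmp = 8 - nodes + (8 - 18)
u = (8 - record(25)) * (8 - m)
m = nodes
if tmp > tmp < tmp:
    tmp = tmp % 12
    m = tmp
tmp += tmp // nodes
u = 18 - 9

3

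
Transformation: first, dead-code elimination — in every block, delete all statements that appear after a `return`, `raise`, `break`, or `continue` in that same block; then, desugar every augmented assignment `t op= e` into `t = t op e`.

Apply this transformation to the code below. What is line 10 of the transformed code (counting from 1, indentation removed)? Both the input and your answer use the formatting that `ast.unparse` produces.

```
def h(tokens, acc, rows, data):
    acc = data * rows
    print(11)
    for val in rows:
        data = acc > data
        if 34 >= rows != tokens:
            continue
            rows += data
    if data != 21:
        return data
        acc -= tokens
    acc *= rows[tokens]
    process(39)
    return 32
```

acc = acc * rows[tokens]

Transformed code:
def h(tokens, acc, rows, data):
    acc = data * rows
    print(11)
    for val in rows:
        data = acc > data
        if 34 >= rows != tokens:
            continue
    if data != 21:
        return data
    acc = acc * rows[tokens]
    process(39)
    return 32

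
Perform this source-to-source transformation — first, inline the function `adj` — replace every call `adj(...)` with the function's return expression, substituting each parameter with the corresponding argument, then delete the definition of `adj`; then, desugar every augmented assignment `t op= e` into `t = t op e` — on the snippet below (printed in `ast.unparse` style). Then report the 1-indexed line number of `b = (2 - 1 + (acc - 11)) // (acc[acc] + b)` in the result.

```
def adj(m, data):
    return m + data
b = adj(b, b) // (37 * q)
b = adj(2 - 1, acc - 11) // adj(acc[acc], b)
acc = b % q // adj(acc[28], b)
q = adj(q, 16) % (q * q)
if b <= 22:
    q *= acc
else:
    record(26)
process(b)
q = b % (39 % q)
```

2

Transformed code:
b = (b + b) // (37 * q)
b = (2 - 1 + (acc - 11)) // (acc[acc] + b)
acc = b % q // (acc[28] + b)
q = (q + 16) % (q * q)
if b <= 22:
    q = q * acc
else:
    record(26)
process(b)
q = b % (39 % q)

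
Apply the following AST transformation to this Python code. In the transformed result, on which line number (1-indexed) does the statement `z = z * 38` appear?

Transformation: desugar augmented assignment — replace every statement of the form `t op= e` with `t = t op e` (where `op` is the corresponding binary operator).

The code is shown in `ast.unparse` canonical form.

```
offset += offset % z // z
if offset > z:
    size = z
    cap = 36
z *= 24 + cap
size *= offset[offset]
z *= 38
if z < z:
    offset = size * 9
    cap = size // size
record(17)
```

7

Transformed code:
offset = offset + offset % z // z
if offset > z:
    size = z
    cap = 36
z = z * (24 + cap)
size = size * offset[offset]
z = z * 38
if z < z:
    offset = size * 9
    cap = size // size
record(17)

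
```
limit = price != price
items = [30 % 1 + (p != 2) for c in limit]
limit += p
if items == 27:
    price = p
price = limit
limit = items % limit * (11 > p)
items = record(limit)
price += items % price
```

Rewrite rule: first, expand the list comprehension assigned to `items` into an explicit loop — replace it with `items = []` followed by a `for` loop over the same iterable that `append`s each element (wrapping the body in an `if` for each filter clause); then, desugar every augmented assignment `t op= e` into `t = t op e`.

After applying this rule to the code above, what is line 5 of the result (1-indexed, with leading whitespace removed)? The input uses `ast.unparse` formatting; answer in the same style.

limit = limit + p

Transformed code:
limit = price != price
items = []
for c in limit:
    items.append(30 % 1 + (p != 2))
limit = limit + p
if items == 27:
    price = p
price = limit
limit = items % limit * (11 > p)
items = record(limit)
price = price + items % price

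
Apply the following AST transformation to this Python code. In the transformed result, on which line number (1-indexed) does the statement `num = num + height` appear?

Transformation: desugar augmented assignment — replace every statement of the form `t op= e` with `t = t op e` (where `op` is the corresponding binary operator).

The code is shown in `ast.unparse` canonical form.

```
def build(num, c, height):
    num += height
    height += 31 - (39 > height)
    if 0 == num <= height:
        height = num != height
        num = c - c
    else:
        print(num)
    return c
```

2

Transformed code:
def build(num, c, height):
    num = num + height
    height = height + (31 - (39 > height))
    if 0 == num <= height:
        height = num != height
        num = c - c
    else:
        print(num)
    return c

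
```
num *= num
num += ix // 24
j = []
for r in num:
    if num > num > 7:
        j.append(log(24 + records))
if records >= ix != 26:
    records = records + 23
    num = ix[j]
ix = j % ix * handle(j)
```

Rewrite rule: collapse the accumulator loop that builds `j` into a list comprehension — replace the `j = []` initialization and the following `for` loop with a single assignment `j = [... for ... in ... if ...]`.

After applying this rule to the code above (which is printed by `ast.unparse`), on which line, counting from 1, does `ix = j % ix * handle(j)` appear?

7

Transformed code:
num *= num
num += ix // 24
j = [log(24 + records) for r in num if num > num > 7]
if records >= ix != 26:
    records = records + 23
    num = ix[j]
ix = j % ix * handle(j)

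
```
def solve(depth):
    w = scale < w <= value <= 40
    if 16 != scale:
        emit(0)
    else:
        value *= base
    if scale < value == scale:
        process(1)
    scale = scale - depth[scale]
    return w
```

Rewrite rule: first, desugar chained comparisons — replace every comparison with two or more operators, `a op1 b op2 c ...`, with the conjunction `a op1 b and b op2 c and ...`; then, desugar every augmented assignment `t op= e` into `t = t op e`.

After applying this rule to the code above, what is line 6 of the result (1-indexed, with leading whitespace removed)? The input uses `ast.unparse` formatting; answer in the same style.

Transformed code:
def solve(depth):
    w = scale < w and w <= value and (value <= 40)
    if 16 != scale:
        emit(0)
    else:
        value = value * base
    if scale < value and value == scale:
        process(1)
    scale = scale - depth[scale]
    return w

value = value * base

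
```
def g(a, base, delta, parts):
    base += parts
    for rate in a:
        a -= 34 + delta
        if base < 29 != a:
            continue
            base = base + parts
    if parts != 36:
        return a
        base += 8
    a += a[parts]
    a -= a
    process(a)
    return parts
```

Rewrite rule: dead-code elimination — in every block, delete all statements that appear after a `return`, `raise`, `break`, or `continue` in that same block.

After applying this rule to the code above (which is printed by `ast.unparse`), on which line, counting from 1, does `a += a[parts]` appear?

Transformed code:
def g(a, base, delta, parts):
    base += parts
    for rate in a:
        a -= 34 + delta
        if base < 29 != a:
            continue
    if parts != 36:
        return a
    a += a[parts]
    a -= a
    process(a)
    return parts

9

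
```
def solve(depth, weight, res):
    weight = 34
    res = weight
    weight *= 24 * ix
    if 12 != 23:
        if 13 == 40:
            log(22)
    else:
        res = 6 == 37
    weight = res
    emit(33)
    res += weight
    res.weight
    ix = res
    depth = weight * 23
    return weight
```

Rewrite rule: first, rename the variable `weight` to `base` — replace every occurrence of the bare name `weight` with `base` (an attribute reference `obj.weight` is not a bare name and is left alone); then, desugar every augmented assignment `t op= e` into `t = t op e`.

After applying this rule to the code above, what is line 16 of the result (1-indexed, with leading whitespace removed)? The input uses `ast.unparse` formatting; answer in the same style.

Transformed code:
def solve(depth, base, res):
    base = 34
    res = base
    base = base * (24 * ix)
    if 12 != 23:
        if 13 == 40:
            log(22)
    else:
        res = 6 == 37
    base = res
    emit(33)
    res = res + base
    res.weight
    ix = res
    depth = base * 23
    return base

return base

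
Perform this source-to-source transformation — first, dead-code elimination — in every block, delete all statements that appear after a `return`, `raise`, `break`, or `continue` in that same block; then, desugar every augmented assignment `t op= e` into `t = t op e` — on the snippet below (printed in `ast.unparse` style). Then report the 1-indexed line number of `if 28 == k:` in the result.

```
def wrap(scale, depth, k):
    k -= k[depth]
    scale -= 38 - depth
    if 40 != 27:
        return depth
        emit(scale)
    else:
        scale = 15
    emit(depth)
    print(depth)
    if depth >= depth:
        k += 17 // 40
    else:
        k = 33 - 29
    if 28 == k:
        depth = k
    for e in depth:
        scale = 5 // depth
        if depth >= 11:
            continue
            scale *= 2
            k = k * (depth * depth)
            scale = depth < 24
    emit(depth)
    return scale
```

14

Transformed code:
def wrap(scale, depth, k):
    k = k - k[depth]
    scale = scale - (38 - depth)
    if 40 != 27:
        return depth
    else:
        scale = 15
    emit(depth)
    print(depth)
    if depth >= depth:
        k = k + 17 // 40
    else:
        k = 33 - 29
    if 28 == k:
        depth = k
    for e in depth:
        scale = 5 // depth
        if depth >= 11:
            continue
    emit(depth)
    return scale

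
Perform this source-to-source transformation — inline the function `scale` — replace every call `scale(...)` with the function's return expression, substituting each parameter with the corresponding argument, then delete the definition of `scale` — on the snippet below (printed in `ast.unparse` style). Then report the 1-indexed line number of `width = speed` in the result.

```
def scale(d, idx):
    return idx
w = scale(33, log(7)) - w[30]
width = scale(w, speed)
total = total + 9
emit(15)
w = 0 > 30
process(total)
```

2

Transformed code:
w = log(7) - w[30]
width = speed
total = total + 9
emit(15)
w = 0 > 30
process(total)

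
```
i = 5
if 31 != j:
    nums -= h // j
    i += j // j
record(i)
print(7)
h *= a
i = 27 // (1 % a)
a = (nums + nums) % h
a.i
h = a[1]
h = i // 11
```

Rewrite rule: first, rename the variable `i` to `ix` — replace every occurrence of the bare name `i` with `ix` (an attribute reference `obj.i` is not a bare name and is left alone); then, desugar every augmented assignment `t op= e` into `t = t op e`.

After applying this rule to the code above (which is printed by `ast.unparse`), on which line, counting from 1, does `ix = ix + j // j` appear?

4

Transformed code:
ix = 5
if 31 != j:
    nums = nums - h // j
    ix = ix + j // j
record(ix)
print(7)
h = h * a
ix = 27 // (1 % a)
a = (nums + nums) % h
a.i
h = a[1]
h = ix // 11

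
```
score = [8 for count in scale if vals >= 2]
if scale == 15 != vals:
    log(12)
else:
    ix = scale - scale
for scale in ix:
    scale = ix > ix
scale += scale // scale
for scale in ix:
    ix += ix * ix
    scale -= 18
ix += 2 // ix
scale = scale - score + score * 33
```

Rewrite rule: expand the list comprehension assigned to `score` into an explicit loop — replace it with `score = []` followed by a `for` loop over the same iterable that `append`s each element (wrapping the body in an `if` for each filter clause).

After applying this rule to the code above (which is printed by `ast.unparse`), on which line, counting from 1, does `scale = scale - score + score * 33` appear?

16

Transformed code:
score = []
for count in scale:
    if vals >= 2:
        score.append(8)
if scale == 15 != vals:
    log(12)
else:
    ix = scale - scale
for scale in ix:
    scale = ix > ix
scale += scale // scale
for scale in ix:
    ix += ix * ix
    scale -= 18
ix += 2 // ix
scale = scale - score + score * 33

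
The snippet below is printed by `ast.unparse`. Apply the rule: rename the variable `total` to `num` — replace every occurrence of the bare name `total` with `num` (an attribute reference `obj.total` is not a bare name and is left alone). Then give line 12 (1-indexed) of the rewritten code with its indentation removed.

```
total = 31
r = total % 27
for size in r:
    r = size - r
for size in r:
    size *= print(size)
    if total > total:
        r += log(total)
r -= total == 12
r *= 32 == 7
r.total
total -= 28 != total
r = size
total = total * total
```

num -= 28 != num

Transformed code:
num = 31
r = num % 27
for size in r:
    r = size - r
for size in r:
    size *= print(size)
    if num > num:
        r += log(num)
r -= num == 12
r *= 32 == 7
r.total
num -= 28 != num
r = size
num = num * num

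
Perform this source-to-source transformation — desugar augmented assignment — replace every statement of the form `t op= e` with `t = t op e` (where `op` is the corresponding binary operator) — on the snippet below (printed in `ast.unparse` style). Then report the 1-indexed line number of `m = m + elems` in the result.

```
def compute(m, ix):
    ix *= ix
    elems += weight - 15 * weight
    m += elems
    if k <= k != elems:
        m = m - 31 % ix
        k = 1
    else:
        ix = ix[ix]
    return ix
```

Transformed code:
def compute(m, ix):
    ix = ix * ix
    elems = elems + (weight - 15 * weight)
    m = m + elems
    if k <= k != elems:
        m = m - 31 % ix
        k = 1
    else:
        ix = ix[ix]
    return ix

4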